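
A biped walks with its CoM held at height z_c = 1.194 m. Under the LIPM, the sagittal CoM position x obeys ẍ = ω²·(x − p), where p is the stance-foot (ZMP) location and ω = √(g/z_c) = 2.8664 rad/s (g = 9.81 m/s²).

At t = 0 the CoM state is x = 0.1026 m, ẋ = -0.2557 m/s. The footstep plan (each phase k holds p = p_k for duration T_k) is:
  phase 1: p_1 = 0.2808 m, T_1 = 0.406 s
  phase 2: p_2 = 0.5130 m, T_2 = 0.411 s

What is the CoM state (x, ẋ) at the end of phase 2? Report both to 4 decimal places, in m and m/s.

phase 1: p=0.2808, T=0.406, ωT=1.163758, cosh=1.757128, sinh=1.444817; start (x,ẋ)=(0.102600, -0.255700) → end (x,ẋ)=(-0.161206, -1.187299)
phase 2: p=0.5130, T=0.411, ωT=1.178090, cosh=1.778016, sinh=1.470150; start (x,ẋ)=(-0.161206, -1.187299) → end (x,ẋ)=(-1.294704, -4.952168)

x = -1.2947, ẋ = -4.9522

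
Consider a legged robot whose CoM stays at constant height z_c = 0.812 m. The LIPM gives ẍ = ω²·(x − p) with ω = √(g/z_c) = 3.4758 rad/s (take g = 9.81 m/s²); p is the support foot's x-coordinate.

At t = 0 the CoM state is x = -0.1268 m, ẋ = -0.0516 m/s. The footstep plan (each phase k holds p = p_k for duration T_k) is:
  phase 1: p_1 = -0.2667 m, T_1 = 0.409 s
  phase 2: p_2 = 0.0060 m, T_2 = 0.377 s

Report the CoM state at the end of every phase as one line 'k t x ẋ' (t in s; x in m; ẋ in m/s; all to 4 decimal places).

1 0.4090 0.0111 0.8357
2 0.7860 0.4294 1.6921

phase 1: p=-0.2667, T=0.409, ωT=1.421602, cosh=2.192541, sinh=1.951214; start (x,ẋ)=(-0.126800, -0.051600) → end (x,ẋ)=(0.011070, 0.835671)
phase 2: p=0.0060, T=0.377, ωT=1.310377, cosh=1.988644, sinh=1.718926; start (x,ẋ)=(0.011070, 0.835671) → end (x,ẋ)=(0.429355, 1.692141)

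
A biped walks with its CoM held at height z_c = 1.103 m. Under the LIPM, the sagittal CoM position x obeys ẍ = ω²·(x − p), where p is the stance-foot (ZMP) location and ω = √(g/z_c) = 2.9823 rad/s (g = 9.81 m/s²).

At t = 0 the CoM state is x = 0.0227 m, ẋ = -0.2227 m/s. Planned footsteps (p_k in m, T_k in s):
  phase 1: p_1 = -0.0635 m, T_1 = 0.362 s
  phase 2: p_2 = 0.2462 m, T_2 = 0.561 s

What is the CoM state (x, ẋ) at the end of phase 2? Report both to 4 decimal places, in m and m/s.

x = -0.5125, ẋ = -2.1198

phase 1: p=-0.0635, T=0.362, ωT=1.079593, cosh=1.641607, sinh=1.301873; start (x,ẋ)=(0.022700, -0.222700) → end (x,ẋ)=(-0.019209, -0.030908)
phase 2: p=0.2462, T=0.561, ωT=1.673070, cosh=2.758086, sinh=2.570416; start (x,ẋ)=(-0.019209, -0.030908) → end (x,ẋ)=(-0.512461, -2.119810)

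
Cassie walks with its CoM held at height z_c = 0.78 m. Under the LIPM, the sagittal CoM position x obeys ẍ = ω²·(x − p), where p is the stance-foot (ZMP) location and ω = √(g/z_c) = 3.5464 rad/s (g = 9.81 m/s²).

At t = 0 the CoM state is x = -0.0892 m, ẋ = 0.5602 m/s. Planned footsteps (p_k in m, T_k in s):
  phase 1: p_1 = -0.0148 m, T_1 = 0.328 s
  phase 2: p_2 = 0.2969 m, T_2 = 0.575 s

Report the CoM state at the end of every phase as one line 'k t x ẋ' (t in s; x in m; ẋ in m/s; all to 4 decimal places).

1 0.3280 0.0826 0.6029
2 0.9030 0.1018 -0.5147

phase 1: p=-0.0148, T=0.328, ωT=1.163219, cosh=1.756349, sinh=1.443870; start (x,ẋ)=(-0.089200, 0.560200) → end (x,ẋ)=(0.082606, 0.602938)
phase 2: p=0.2969, T=0.575, ωT=2.039180, cosh=3.907220, sinh=3.777085; start (x,ẋ)=(0.082606, 0.602938) → end (x,ẋ)=(0.101763, -0.514671)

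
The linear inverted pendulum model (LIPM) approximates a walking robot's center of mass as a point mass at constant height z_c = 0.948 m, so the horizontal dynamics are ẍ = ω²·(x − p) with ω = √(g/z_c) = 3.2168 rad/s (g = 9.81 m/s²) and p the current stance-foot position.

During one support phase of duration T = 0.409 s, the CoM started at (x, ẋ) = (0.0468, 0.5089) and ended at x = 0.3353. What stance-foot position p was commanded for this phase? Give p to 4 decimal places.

ωT = 3.2168·0.409 = 1.315671; cosh(ωT) = 1.997773, sinh(ωT) = 1.729479
x(T) = p + (x₀−p)·cosh(ωT) + (ẋ₀/ω)·sinh(ωT) ⇒ p·(1 − cosh) = x(T) − x₀·cosh − (ẋ₀/ω)·sinh
numerator   = 0.3353 − (0.0468)·1.997773 − (0.5089/3.2168)·1.729479 = -0.031801
denominator = 1 − 1.997773 = -0.997773
p = -0.031801 / -0.997773 = 0.0319

p = 0.0319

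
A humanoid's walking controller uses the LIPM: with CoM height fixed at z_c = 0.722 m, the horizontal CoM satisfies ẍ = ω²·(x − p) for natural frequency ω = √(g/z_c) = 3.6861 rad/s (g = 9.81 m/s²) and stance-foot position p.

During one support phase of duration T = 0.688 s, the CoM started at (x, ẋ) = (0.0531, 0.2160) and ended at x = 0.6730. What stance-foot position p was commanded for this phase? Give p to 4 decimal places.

ωT = 3.6861·0.688 = 2.536037; cosh(ωT) = 6.354349, sinh(ωT) = 6.275169
x(T) = p + (x₀−p)·cosh(ωT) + (ẋ₀/ω)·sinh(ωT) ⇒ p·(1 − cosh) = x(T) − x₀·cosh − (ẋ₀/ω)·sinh
numerator   = 0.6730 − (0.0531)·6.354349 − (0.2160/3.6861)·6.275169 = -0.032132
denominator = 1 − 6.354349 = -5.354349
p = -0.032132 / -5.354349 = 0.0060

p = 0.0060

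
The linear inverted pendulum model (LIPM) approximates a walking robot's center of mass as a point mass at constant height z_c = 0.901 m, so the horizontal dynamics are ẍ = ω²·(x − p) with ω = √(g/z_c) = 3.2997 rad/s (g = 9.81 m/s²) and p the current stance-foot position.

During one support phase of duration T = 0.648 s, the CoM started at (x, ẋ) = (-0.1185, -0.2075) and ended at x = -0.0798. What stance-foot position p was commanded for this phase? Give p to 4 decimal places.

ωT = 3.2997·0.648 = 2.138206; cosh(ωT) = 4.301033, sinh(ωT) = 4.183167
x(T) = p + (x₀−p)·cosh(ωT) + (ẋ₀/ω)·sinh(ωT) ⇒ p·(1 − cosh) = x(T) − x₀·cosh − (ẋ₀/ω)·sinh
numerator   = -0.0798 − (-0.1185)·4.301033 − (-0.2075/3.2997)·4.183167 = 0.692929
denominator = 1 − 4.301033 = -3.301033
p = 0.692929 / -3.301033 = -0.2099

p = -0.2099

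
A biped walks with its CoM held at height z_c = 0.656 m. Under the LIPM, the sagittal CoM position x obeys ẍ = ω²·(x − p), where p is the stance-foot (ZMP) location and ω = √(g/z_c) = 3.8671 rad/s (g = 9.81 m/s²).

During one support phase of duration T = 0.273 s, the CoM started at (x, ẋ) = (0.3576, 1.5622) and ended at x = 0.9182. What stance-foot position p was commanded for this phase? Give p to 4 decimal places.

ωT = 3.8671·0.273 = 1.055718; cosh(ωT) = 1.610991, sinh(ωT) = 1.263048
x(T) = p + (x₀−p)·cosh(ωT) + (ẋ₀/ω)·sinh(ωT) ⇒ p·(1 − cosh) = x(T) − x₀·cosh − (ẋ₀/ω)·sinh
numerator   = 0.9182 − (0.3576)·1.610991 − (1.5622/3.8671)·1.263048 = -0.168126
denominator = 1 − 1.610991 = -0.610991
p = -0.168126 / -0.610991 = 0.2752

p = 0.2752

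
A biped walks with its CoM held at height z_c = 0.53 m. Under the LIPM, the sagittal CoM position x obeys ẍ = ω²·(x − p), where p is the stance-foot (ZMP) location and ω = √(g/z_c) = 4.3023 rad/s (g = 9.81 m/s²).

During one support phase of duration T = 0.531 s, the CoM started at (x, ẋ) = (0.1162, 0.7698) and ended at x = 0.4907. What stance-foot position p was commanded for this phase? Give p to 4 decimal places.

ωT = 4.3023·0.531 = 2.284521; cosh(ωT) = 4.961403, sinh(ωT) = 4.859581
x(T) = p + (x₀−p)·cosh(ωT) + (ẋ₀/ω)·sinh(ωT) ⇒ p·(1 − cosh) = x(T) − x₀·cosh − (ẋ₀/ω)·sinh
numerator   = 0.4907 − (0.1162)·4.961403 − (0.7698/4.3023)·4.859581 = -0.955328
denominator = 1 − 4.961403 = -3.961403
p = -0.955328 / -3.961403 = 0.2412

p = 0.2412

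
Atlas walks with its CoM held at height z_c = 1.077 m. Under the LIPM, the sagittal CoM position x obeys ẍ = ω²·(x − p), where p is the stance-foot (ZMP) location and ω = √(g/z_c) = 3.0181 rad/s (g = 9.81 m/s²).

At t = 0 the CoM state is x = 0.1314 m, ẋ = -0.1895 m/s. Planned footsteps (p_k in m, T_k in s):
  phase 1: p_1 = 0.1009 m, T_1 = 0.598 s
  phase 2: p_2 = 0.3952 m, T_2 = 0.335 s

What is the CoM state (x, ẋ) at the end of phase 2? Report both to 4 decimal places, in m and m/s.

x = -0.3297, ẋ = -1.8816

phase 1: p=0.1009, T=0.598, ωT=1.804824, cosh=3.121702, sinh=2.957198; start (x,ẋ)=(0.131400, -0.189500) → end (x,ẋ)=(0.010436, -0.319346)
phase 2: p=0.3952, T=0.335, ωT=1.011064, cosh=1.556177, sinh=1.192345; start (x,ẋ)=(0.010436, -0.319346) → end (x,ẋ)=(-0.329724, -1.881579)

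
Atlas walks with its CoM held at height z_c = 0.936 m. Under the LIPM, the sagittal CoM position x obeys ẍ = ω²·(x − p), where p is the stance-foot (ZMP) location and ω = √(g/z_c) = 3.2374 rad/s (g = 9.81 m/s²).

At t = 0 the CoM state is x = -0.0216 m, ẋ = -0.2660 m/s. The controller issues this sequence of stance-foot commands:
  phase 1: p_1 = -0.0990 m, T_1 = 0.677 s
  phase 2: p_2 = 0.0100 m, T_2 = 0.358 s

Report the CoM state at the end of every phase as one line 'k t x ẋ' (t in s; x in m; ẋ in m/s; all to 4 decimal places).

phase 1: p=-0.0990, T=0.677, ωT=2.191720, cosh=4.531159, sinh=4.419434; start (x,ẋ)=(-0.021600, -0.266000) → end (x,ẋ)=(-0.111410, -0.097890)
phase 2: p=0.0100, T=0.358, ωT=1.158989, cosh=1.750257, sinh=1.436454; start (x,ẋ)=(-0.111410, -0.097890) → end (x,ẋ)=(-0.245933, -0.735933)

1 0.6770 -0.1114 -0.0979
2 1.0350 -0.2459 -0.7359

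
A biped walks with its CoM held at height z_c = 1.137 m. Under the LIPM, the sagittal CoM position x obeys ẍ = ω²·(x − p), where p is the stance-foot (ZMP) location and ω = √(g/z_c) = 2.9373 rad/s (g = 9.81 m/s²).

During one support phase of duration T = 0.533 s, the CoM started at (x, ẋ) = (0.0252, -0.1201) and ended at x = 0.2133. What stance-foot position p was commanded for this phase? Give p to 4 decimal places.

ωT = 2.9373·0.533 = 1.565581; cosh(ωT) = 2.497210, sinh(ωT) = 2.288244
x(T) = p + (x₀−p)·cosh(ωT) + (ẋ₀/ω)·sinh(ωT) ⇒ p·(1 − cosh) = x(T) − x₀·cosh − (ẋ₀/ω)·sinh
numerator   = 0.2133 − (0.0252)·2.497210 − (-0.1201/2.9373)·2.288244 = 0.243932
denominator = 1 − 2.497210 = -1.497210
p = 0.243932 / -1.497210 = -0.1629

p = -0.1629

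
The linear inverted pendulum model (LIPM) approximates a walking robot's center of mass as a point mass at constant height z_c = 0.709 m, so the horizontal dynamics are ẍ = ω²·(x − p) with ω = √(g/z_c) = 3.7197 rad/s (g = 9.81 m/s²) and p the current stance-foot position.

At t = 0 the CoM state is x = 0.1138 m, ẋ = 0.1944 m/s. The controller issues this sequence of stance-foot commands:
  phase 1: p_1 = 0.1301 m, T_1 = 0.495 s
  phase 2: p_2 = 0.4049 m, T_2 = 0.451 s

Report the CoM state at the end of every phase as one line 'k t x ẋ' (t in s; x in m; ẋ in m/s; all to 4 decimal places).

phase 1: p=0.1301, T=0.495, ωT=1.841252, cosh=3.231521, sinh=3.072902; start (x,ẋ)=(0.113800, 0.194400) → end (x,ẋ)=(0.238023, 0.441894)
phase 2: p=0.4049, T=0.451, ωT=1.677585, cosh=2.769718, sinh=2.582894; start (x,ẋ)=(0.238023, 0.441894) → end (x,ẋ)=(0.249541, -0.379362)

1 0.4950 0.2380 0.4419
2 0.9460 0.2495 -0.3794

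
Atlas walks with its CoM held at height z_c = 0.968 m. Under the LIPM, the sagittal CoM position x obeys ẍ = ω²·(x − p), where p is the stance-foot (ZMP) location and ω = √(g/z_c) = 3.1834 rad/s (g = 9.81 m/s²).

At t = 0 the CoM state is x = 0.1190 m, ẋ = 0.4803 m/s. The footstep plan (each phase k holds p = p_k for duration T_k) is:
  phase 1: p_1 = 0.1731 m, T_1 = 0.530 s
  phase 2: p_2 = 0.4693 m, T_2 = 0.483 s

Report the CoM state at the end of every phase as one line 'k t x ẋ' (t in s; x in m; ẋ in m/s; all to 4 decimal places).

phase 1: p=0.1731, T=0.530, ωT=1.687202, cosh=2.794687, sinh=2.609651; start (x,ẋ)=(0.119000, 0.480300) → end (x,ẋ)=(0.415642, 0.892849)
phase 2: p=0.4693, T=0.483, ωT=1.537582, cosh=2.434113, sinh=2.219213; start (x,ẋ)=(0.415642, 0.892849) → end (x,ẋ)=(0.961114, 1.794223)

1 0.5300 0.4156 0.8928
2 1.0130 0.9611 1.7942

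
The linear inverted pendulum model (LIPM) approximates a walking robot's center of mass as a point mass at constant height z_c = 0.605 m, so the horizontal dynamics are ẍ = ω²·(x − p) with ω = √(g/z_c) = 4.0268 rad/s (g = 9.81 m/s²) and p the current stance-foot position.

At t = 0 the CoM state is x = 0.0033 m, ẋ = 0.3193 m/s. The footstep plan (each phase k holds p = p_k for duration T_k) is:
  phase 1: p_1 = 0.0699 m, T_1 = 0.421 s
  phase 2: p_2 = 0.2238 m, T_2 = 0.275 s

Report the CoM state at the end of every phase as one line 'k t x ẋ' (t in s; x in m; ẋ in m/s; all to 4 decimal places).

1 0.4210 0.0911 0.1932
2 0.6960 0.0657 -0.3962

phase 1: p=0.0699, T=0.421, ωT=1.695283, cosh=2.815867, sinh=2.632320; start (x,ẋ)=(0.003300, 0.319300) → end (x,ẋ)=(0.091090, 0.193158)
phase 2: p=0.2238, T=0.275, ωT=1.107370, cosh=1.678408, sinh=1.347981; start (x,ẋ)=(0.091090, 0.193158) → end (x,ẋ)=(0.065718, -0.396160)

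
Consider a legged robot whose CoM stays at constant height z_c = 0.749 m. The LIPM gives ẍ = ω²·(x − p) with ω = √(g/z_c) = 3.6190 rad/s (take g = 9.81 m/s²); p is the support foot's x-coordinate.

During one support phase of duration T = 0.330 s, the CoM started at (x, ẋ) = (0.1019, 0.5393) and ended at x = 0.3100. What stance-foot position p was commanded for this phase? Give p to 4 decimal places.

p = 0.1210

ωT = 3.6190·0.330 = 1.194270; cosh(ωT) = 1.802036, sinh(ωT) = 1.499111
x(T) = p + (x₀−p)·cosh(ωT) + (ẋ₀/ω)·sinh(ωT) ⇒ p·(1 − cosh) = x(T) − x₀·cosh − (ẋ₀/ω)·sinh
numerator   = 0.3100 − (0.1019)·1.802036 − (0.5393/3.6190)·1.499111 = -0.097024
denominator = 1 − 1.802036 = -0.802036
p = -0.097024 / -0.802036 = 0.1210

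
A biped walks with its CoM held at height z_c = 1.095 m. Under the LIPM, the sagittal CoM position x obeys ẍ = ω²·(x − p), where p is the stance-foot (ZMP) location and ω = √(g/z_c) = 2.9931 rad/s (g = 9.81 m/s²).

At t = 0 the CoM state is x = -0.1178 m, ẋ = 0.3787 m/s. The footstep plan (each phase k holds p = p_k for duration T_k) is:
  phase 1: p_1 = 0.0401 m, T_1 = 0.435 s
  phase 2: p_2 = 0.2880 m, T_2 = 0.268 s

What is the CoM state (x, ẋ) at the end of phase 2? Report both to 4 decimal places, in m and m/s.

phase 1: p=0.0401, T=0.435, ωT=1.301999, cosh=1.974312, sinh=1.702325; start (x,ẋ)=(-0.117800, 0.378700) → end (x,ẋ)=(-0.056258, -0.056864)
phase 2: p=0.2880, T=0.268, ωT=0.802151, cosh=1.339348, sinh=0.890985; start (x,ẋ)=(-0.056258, -0.056864) → end (x,ẋ)=(-0.190009, -0.994232)

x = -0.1900, ẋ = -0.9942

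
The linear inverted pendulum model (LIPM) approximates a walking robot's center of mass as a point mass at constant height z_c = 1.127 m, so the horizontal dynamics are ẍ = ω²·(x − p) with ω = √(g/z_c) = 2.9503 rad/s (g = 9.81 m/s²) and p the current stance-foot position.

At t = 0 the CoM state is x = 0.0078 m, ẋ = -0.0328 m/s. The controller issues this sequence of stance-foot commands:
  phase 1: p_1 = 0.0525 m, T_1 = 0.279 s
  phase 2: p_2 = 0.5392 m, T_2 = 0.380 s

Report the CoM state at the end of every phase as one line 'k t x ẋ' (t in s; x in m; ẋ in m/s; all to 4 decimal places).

phase 1: p=0.0525, T=0.279, ωT=0.823134, cosh=1.358340, sinh=0.919286; start (x,ẋ)=(0.007800, -0.032800) → end (x,ẋ)=(-0.018438, -0.165788)
phase 2: p=0.5392, T=0.380, ωT=1.121114, cosh=1.697093, sinh=1.371177; start (x,ẋ)=(-0.018438, -0.165788) → end (x,ẋ)=(-0.484215, -2.537216)

1 0.2790 -0.0184 -0.1658
2 0.6590 -0.4842 -2.5372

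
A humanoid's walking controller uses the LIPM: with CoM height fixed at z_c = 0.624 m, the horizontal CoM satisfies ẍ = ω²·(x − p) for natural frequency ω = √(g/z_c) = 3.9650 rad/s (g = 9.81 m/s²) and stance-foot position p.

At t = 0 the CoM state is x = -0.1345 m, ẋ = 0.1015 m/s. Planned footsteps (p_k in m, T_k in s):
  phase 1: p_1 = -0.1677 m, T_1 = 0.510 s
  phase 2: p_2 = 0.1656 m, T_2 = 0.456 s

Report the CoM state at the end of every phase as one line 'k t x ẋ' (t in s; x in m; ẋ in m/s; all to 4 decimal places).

phase 1: p=-0.1677, T=0.510, ωT=2.022150, cosh=3.843460, sinh=3.711090; start (x,ẋ)=(-0.134500, 0.101500) → end (x,ẋ)=(0.054903, 0.878632)
phase 2: p=0.1656, T=0.456, ωT=1.808040, cosh=3.131229, sinh=2.967254; start (x,ẋ)=(0.054903, 0.878632) → end (x,ẋ)=(0.476517, 1.448829)

1 0.5100 0.0549 0.8786
2 0.9660 0.4765 1.4488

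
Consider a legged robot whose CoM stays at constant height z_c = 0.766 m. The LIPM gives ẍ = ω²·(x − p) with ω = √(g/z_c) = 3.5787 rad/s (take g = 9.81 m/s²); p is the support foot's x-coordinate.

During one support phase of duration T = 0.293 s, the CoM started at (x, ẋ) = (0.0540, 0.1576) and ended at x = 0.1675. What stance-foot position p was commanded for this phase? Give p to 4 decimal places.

ωT = 3.5787·0.293 = 1.048559; cosh(ωT) = 1.601989, sinh(ωT) = 1.251547
x(T) = p + (x₀−p)·cosh(ωT) + (ẋ₀/ω)·sinh(ωT) ⇒ p·(1 − cosh) = x(T) − x₀·cosh − (ẋ₀/ω)·sinh
numerator   = 0.1675 − (0.0540)·1.601989 − (0.1576/3.5787)·1.251547 = 0.025877
denominator = 1 − 1.601989 = -0.601989
p = 0.025877 / -0.601989 = -0.0430

p = -0.0430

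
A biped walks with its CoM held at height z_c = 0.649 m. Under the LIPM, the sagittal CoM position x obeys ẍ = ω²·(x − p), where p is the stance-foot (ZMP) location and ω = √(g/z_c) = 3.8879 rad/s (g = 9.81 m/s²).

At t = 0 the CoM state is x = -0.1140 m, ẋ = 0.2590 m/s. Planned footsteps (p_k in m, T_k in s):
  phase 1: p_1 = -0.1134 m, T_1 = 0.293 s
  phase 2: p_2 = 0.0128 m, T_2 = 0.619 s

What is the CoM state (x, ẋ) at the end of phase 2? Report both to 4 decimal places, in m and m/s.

x = 0.4502, ẋ = 1.7525

phase 1: p=-0.1134, T=0.293, ωT=1.139155, cosh=1.722108, sinh=1.402018; start (x,ẋ)=(-0.114000, 0.259000) → end (x,ẋ)=(-0.021035, 0.442755)
phase 2: p=0.0128, T=0.619, ωT=2.406610, cosh=5.593201, sinh=5.503081; start (x,ẋ)=(-0.021035, 0.442755) → end (x,ẋ)=(0.450246, 1.752504)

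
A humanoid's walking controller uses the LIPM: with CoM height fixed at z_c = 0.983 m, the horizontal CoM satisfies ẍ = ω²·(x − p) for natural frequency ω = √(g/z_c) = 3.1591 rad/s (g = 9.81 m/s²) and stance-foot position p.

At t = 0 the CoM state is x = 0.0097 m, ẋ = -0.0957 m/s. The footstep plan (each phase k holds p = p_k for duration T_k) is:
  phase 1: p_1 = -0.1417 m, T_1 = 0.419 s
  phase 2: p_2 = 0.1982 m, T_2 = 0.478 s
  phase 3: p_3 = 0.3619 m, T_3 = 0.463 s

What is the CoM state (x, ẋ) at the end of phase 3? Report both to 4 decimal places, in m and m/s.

phase 1: p=-0.1417, T=0.419, ωT=1.323663, cosh=2.011658, sinh=1.745500; start (x,ẋ)=(0.009700, -0.095700) → end (x,ẋ)=(0.109988, 0.642335)
phase 2: p=0.1982, T=0.478, ωT=1.510050, cosh=2.373928, sinh=2.153029; start (x,ẋ)=(0.109988, 0.642335) → end (x,ẋ)=(0.426563, 0.924872)
phase 3: p=0.3619, T=0.463, ωT=1.462663, cosh=2.274531, sinh=2.042912; start (x,ẋ)=(0.426563, 0.924872) → end (x,ẋ)=(1.107070, 2.520970)

x = 1.1071, ẋ = 2.5210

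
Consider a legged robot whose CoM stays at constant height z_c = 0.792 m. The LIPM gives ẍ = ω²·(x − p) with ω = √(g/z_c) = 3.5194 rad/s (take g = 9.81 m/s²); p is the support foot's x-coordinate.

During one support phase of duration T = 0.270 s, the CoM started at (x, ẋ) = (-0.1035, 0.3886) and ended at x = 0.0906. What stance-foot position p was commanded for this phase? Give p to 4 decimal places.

p = -0.2529

ωT = 3.5194·0.270 = 0.950238; cosh(ωT) = 1.486487, sinh(ωT) = 1.099838
x(T) = p + (x₀−p)·cosh(ωT) + (ẋ₀/ω)·sinh(ωT) ⇒ p·(1 − cosh) = x(T) − x₀·cosh − (ẋ₀/ω)·sinh
numerator   = 0.0906 − (-0.1035)·1.486487 − (0.3886/3.5194)·1.099838 = 0.123011
denominator = 1 − 1.486487 = -0.486487
p = 0.123011 / -0.486487 = -0.2529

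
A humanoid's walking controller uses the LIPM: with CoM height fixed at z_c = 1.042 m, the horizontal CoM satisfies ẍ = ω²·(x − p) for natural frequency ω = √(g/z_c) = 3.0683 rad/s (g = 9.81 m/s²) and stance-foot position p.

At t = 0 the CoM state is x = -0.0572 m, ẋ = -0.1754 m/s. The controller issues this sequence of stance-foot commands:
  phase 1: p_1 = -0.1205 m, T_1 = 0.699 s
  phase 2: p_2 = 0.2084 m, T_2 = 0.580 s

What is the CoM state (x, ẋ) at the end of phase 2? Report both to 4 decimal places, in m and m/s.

x = -0.6377, ẋ = -2.4330

phase 1: p=-0.1205, T=0.699, ωT=2.144742, cosh=4.328467, sinh=4.211368; start (x,ẋ)=(-0.057200, -0.175400) → end (x,ẋ)=(-0.087252, 0.058733)
phase 2: p=0.2084, T=0.580, ωT=1.779614, cosh=3.048136, sinh=2.879432; start (x,ẋ)=(-0.087252, 0.058733) → end (x,ẋ)=(-0.637669, -2.433046)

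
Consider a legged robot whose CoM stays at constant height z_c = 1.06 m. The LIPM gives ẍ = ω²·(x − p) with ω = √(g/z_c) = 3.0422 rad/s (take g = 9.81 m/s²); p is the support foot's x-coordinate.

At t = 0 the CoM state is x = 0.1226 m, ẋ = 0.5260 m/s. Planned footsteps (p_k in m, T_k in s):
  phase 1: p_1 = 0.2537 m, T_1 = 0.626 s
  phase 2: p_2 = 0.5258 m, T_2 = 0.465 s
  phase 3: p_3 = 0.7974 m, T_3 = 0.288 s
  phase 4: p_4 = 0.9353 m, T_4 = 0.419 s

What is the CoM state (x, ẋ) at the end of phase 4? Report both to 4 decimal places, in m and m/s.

phase 1: p=0.2537, T=0.626, ωT=1.904417, cosh=3.432201, sinh=3.283292; start (x,ẋ)=(0.122600, 0.526000) → end (x,ẋ)=(0.371423, 0.495855)
phase 2: p=0.5258, T=0.465, ωT=1.414623, cosh=2.178976, sinh=1.935959; start (x,ẋ)=(0.371423, 0.495855) → end (x,ẋ)=(0.504963, 0.171243)
phase 3: p=0.7974, T=0.288, ωT=0.876154, cosh=1.409013, sinh=0.992631; start (x,ẋ)=(0.504963, 0.171243) → end (x,ẋ)=(0.441227, -0.641812)
phase 4: p=0.9353, T=0.419, ωT=1.274682, cosh=1.928541, sinh=1.649021; start (x,ẋ)=(0.441227, -0.641812) → end (x,ẋ)=(-0.365433, -3.716351)

x = -0.3654, ẋ = -3.7164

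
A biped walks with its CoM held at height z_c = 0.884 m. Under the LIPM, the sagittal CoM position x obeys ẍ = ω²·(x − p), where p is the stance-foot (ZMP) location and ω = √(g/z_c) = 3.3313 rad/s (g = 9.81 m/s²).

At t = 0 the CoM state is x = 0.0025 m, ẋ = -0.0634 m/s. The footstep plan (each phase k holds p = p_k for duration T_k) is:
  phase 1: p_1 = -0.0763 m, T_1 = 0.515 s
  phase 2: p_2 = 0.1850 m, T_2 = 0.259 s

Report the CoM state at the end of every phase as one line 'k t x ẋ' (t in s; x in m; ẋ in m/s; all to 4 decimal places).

1 0.5150 0.0987 0.5242
2 0.7740 0.2177 0.4516

phase 1: p=-0.0763, T=0.515, ωT=1.715620, cosh=2.869986, sinh=2.690133; start (x,ẋ)=(0.002500, -0.063400) → end (x,ẋ)=(0.098657, 0.524220)
phase 2: p=0.1850, T=0.259, ωT=0.862807, cosh=1.395889, sinh=0.973913; start (x,ẋ)=(0.098657, 0.524220) → end (x,ẋ)=(0.217732, 0.451623)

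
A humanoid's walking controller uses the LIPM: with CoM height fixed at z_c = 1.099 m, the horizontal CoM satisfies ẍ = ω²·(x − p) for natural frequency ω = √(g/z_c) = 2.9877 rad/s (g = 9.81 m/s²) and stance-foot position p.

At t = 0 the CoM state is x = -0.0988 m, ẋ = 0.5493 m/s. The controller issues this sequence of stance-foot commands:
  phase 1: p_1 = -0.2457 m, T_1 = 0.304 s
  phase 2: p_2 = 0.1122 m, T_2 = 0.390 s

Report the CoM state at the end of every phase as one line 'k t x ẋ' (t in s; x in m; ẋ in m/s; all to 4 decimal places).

1 0.3040 0.1570 1.2476
2 0.6940 0.7954 2.3885

phase 1: p=-0.2457, T=0.304, ωT=0.908261, cosh=1.441615, sinh=1.038390; start (x,ẋ)=(-0.098800, 0.549300) → end (x,ẋ)=(0.156985, 1.247622)
phase 2: p=0.1122, T=0.390, ωT=1.165203, cosh=1.759217, sinh=1.447357; start (x,ẋ)=(0.156985, 1.247622) → end (x,ẋ)=(0.795383, 2.388500)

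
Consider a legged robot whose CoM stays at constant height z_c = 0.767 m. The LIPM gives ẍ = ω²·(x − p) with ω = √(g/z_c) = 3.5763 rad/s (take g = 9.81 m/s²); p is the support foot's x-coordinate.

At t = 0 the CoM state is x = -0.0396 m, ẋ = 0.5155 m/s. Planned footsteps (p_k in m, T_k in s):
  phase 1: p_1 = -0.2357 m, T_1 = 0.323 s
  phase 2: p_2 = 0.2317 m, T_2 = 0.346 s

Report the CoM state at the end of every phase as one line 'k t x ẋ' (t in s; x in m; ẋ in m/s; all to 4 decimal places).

1 0.3230 0.3125 1.9021
2 0.6690 1.2221 4.0101

phase 1: p=-0.2357, T=0.323, ωT=1.155145, cosh=1.744748, sinh=1.429736; start (x,ẋ)=(-0.039600, 0.515500) → end (x,ẋ)=(0.312532, 1.902109)
phase 2: p=0.2317, T=0.346, ωT=1.237400, cosh=1.868389, sinh=1.578251; start (x,ẋ)=(0.312532, 1.902109) → end (x,ẋ)=(1.222142, 4.010119)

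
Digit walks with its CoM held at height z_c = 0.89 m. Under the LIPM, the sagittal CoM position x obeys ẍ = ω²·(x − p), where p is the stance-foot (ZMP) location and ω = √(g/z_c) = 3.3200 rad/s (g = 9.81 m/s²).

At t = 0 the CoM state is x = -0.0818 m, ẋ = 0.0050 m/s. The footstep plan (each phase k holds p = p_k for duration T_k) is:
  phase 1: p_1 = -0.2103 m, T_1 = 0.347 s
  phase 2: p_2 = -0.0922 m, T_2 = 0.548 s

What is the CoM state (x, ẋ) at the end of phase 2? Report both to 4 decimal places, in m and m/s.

phase 1: p=-0.2103, T=0.347, ωT=1.152040, cosh=1.740317, sinh=1.424325; start (x,ẋ)=(-0.081800, 0.005000) → end (x,ẋ)=(0.015476, 0.616347)
phase 2: p=-0.0922, T=0.548, ωT=1.819360, cosh=3.165020, sinh=3.002890; start (x,ẋ)=(0.015476, 0.616347) → end (x,ẋ)=(0.806073, 3.024235)

x = 0.8061, ẋ = 3.0242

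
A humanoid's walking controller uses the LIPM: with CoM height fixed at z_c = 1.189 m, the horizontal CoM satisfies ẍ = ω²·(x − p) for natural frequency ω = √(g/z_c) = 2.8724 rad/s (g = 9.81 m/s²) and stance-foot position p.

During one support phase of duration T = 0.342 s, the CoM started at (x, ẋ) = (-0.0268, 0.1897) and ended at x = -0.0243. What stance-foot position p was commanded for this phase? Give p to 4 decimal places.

ωT = 2.8724·0.342 = 0.982361; cosh(ωT) = 1.522590, sinh(ωT) = 1.148164
x(T) = p + (x₀−p)·cosh(ωT) + (ẋ₀/ω)·sinh(ωT) ⇒ p·(1 − cosh) = x(T) − x₀·cosh − (ẋ₀/ω)·sinh
numerator   = -0.0243 − (-0.0268)·1.522590 − (0.1897/2.8724)·1.148164 = -0.059322
denominator = 1 − 1.522590 = -0.522590
p = -0.059322 / -0.522590 = 0.1135

p = 0.1135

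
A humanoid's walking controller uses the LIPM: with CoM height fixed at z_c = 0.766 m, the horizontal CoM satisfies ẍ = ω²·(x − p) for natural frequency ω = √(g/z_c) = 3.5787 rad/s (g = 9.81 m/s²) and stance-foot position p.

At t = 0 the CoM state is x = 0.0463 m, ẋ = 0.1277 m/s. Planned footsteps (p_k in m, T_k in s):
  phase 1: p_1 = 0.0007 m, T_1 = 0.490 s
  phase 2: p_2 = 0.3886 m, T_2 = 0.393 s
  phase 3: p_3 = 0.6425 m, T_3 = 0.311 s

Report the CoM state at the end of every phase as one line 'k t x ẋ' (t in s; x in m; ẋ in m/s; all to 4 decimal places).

phase 1: p=0.0007, T=0.490, ωT=1.753563, cosh=2.974149, sinh=2.800994; start (x,ẋ)=(0.046300, 0.127700) → end (x,ẋ)=(0.236270, 0.836889)
phase 2: p=0.3886, T=0.393, ωT=1.406429, cosh=2.163186, sinh=1.918169; start (x,ẋ)=(0.236270, 0.836889) → end (x,ẋ)=(0.507651, 0.764670)
phase 3: p=0.6425, T=0.311, ωT=1.112976, cosh=1.685990, sinh=1.357411; start (x,ẋ)=(0.507651, 0.764670) → end (x,ẋ)=(0.705188, 0.634164)

1 0.4900 0.2363 0.8369
2 0.8830 0.5077 0.7647
3 1.1940 0.7052 0.6342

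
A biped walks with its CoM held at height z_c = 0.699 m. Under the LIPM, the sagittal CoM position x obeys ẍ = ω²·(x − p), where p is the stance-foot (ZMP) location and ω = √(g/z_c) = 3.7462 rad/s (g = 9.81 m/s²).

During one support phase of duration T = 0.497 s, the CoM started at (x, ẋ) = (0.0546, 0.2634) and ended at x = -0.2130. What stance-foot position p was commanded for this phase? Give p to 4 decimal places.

p = 0.2674

ωT = 3.7462·0.497 = 1.861861; cosh(ωT) = 3.295544, sinh(ωT) = 3.140161
x(T) = p + (x₀−p)·cosh(ωT) + (ẋ₀/ω)·sinh(ωT) ⇒ p·(1 − cosh) = x(T) − x₀·cosh − (ẋ₀/ω)·sinh
numerator   = -0.2130 − (0.0546)·3.295544 − (0.2634/3.7462)·3.140161 = -0.613725
denominator = 1 − 3.295544 = -2.295544
p = -0.613725 / -2.295544 = 0.2674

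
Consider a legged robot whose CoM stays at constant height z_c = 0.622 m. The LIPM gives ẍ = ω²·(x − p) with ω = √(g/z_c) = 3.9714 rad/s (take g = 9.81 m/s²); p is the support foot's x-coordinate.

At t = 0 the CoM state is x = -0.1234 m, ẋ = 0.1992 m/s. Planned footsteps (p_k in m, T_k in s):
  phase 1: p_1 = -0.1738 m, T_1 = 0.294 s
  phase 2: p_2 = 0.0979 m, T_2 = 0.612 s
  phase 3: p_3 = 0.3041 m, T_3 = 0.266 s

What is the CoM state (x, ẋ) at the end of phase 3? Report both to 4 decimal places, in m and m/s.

phase 1: p=-0.1738, T=0.294, ωT=1.167592, cosh=1.762679, sinh=1.451563; start (x,ẋ)=(-0.123400, 0.199200) → end (x,ẋ)=(-0.012153, 0.641668)
phase 2: p=0.0979, T=0.612, ωT=2.430497, cosh=5.726260, sinh=5.638267; start (x,ẋ)=(-0.012153, 0.641668) → end (x,ẋ)=(0.378699, 1.210084)
phase 3: p=0.3041, T=0.266, ωT=1.056392, cosh=1.611842, sinh=1.264134; start (x,ẋ)=(0.378699, 1.210084) → end (x,ẋ)=(0.809522, 2.324978)

x = 0.8095, ẋ = 2.3250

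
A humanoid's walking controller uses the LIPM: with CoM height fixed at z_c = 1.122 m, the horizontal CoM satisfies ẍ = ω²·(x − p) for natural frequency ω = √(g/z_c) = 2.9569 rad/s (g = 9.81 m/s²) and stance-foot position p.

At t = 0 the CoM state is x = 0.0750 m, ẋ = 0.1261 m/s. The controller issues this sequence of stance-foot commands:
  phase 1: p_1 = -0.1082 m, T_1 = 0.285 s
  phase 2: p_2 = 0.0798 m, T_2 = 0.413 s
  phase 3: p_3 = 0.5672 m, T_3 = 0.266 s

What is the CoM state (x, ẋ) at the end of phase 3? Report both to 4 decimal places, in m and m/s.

x = 1.1656, ẋ = 2.4765

phase 1: p=-0.1082, T=0.285, ωT=0.842716, cosh=1.376604, sinh=0.946064; start (x,ẋ)=(0.075000, 0.126100) → end (x,ẋ)=(0.184340, 0.686077)
phase 2: p=0.0798, T=0.413, ωT=1.221200, cosh=1.843065, sinh=1.548189; start (x,ẋ)=(0.184340, 0.686077) → end (x,ẋ)=(0.631693, 1.743050)
phase 3: p=0.5672, T=0.266, ωT=0.786535, cosh=1.325598, sinh=0.870178; start (x,ẋ)=(0.631693, 1.743050) → end (x,ẋ)=(1.165649, 2.476525)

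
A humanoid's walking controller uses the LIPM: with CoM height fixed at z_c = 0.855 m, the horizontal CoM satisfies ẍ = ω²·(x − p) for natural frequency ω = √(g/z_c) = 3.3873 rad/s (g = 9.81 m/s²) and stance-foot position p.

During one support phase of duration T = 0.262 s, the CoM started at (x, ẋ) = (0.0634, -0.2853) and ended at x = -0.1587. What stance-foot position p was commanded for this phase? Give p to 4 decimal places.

ωT = 3.3873·0.262 = 0.887473; cosh(ωT) = 1.420339, sinh(ωT) = 1.008644
x(T) = p + (x₀−p)·cosh(ωT) + (ẋ₀/ω)·sinh(ωT) ⇒ p·(1 − cosh) = x(T) − x₀·cosh − (ẋ₀/ω)·sinh
numerator   = -0.1587 − (0.0634)·1.420339 − (-0.2853/3.3873)·1.008644 = -0.163795
denominator = 1 − 1.420339 = -0.420339
p = -0.163795 / -0.420339 = 0.3897

p = 0.3897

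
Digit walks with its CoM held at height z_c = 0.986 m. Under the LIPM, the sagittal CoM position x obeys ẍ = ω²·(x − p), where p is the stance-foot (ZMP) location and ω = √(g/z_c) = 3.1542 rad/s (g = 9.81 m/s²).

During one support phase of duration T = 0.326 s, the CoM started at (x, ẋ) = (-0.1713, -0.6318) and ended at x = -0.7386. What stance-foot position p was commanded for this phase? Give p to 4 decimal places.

ωT = 3.1542·0.326 = 1.028269; cosh(ωT) = 1.576924, sinh(ωT) = 1.219298
x(T) = p + (x₀−p)·cosh(ωT) + (ẋ₀/ω)·sinh(ωT) ⇒ p·(1 − cosh) = x(T) − x₀·cosh − (ẋ₀/ω)·sinh
numerator   = -0.7386 − (-0.1713)·1.576924 − (-0.6318/3.1542)·1.219298 = -0.224242
denominator = 1 − 1.576924 = -0.576924
p = -0.224242 / -0.576924 = 0.3887

p = 0.3887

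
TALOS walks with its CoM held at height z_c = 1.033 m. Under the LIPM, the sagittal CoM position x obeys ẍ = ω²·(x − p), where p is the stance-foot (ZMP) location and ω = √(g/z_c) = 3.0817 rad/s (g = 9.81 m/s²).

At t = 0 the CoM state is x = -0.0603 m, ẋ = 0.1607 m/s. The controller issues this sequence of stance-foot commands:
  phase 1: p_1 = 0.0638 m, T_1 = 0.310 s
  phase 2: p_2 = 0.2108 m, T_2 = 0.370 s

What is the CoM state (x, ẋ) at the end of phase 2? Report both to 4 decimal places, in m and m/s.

phase 1: p=0.0638, T=0.310, ωT=0.955327, cosh=1.492103, sinh=1.107417; start (x,ẋ)=(-0.060300, 0.160700) → end (x,ẋ)=(-0.063622, -0.183738)
phase 2: p=0.2108, T=0.370, ωT=1.140229, cosh=1.723615, sinh=1.403869; start (x,ẋ)=(-0.063622, -0.183738) → end (x,ẋ)=(-0.345900, -1.503928)

x = -0.3459, ẋ = -1.5039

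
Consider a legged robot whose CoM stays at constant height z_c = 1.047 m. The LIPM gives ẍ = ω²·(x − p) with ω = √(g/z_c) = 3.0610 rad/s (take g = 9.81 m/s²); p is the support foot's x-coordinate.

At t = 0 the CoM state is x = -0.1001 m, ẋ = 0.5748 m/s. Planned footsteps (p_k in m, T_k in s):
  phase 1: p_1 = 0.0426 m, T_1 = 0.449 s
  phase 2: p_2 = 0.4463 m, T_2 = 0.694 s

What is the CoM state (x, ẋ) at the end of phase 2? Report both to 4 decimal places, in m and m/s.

x = -0.5263, ẋ = -2.7987

phase 1: p=0.0426, T=0.449, ωT=1.374389, cosh=2.102828, sinh=1.849833; start (x,ẋ)=(-0.100100, 0.574800) → end (x,ẋ)=(0.089892, 0.400689)
phase 2: p=0.4463, T=0.694, ωT=2.124334, cosh=4.243418, sinh=4.123905; start (x,ẋ)=(0.089892, 0.400689) → end (x,ẋ)=(-0.526265, -2.798750)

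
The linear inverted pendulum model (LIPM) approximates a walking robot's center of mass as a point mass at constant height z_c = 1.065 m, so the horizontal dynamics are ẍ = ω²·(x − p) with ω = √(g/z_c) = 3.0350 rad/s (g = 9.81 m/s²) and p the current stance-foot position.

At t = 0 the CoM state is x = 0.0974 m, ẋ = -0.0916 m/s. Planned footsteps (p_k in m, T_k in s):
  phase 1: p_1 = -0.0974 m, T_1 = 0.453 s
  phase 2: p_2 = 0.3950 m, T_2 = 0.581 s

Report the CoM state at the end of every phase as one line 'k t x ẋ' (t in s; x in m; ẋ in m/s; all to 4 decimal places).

1 0.4530 0.2565 0.9015
2 1.0340 0.8201 1.5168

phase 1: p=-0.0974, T=0.453, ωT=1.374855, cosh=2.103690, sinh=1.850814; start (x,ẋ)=(0.097400, -0.091600) → end (x,ẋ)=(0.256539, 0.901536)
phase 2: p=0.3950, T=0.581, ωT=1.763335, cosh=3.001663, sinh=2.830191; start (x,ẋ)=(0.256539, 0.901536) → end (x,ẋ)=(0.820085, 1.516779)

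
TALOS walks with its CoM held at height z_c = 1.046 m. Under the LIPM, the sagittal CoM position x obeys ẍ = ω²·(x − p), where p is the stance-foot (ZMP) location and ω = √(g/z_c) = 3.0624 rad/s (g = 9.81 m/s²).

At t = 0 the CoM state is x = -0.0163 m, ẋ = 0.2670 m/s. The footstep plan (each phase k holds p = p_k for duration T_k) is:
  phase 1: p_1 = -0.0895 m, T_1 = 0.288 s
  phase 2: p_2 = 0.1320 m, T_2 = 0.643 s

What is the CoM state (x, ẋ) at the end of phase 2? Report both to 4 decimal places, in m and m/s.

phase 1: p=-0.0895, T=0.288, ωT=0.881971, cosh=1.414811, sinh=1.000845; start (x,ẋ)=(-0.016300, 0.267000) → end (x,ẋ)=(0.101324, 0.602112)
phase 2: p=0.1320, T=0.643, ωT=1.969123, cosh=3.651986, sinh=3.512406; start (x,ẋ)=(0.101324, 0.602112) → end (x,ẋ)=(0.710563, 1.868945)

x = 0.7106, ẋ = 1.8689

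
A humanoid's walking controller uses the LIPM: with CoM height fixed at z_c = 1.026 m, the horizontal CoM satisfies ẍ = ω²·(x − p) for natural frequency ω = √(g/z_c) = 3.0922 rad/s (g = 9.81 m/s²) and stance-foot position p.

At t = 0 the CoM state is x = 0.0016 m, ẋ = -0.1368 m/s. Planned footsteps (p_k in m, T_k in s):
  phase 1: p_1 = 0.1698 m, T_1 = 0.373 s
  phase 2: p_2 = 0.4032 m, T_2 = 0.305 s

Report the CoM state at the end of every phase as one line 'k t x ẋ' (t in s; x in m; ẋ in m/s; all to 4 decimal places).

1 0.3730 -0.1864 -0.9804
2 0.6780 -0.8139 -3.4355

phase 1: p=0.1698, T=0.373, ωT=1.153391, cosh=1.742242, sinh=1.426677; start (x,ẋ)=(0.001600, -0.136800) → end (x,ẋ)=(-0.186362, -0.980365)
phase 2: p=0.4032, T=0.305, ωT=0.943121, cosh=1.478697, sinh=1.089287; start (x,ẋ)=(-0.186362, -0.980365) → end (x,ẋ)=(-0.813936, -3.435479)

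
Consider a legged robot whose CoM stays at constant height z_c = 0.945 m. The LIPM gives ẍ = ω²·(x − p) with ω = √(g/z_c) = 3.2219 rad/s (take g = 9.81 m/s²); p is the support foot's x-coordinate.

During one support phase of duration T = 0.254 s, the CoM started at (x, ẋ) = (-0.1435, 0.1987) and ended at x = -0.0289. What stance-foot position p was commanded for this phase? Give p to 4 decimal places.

ωT = 3.2219·0.254 = 0.818363; cosh(ωT) = 1.353969, sinh(ωT) = 0.912816
x(T) = p + (x₀−p)·cosh(ωT) + (ẋ₀/ω)·sinh(ωT) ⇒ p·(1 − cosh) = x(T) − x₀·cosh − (ẋ₀/ω)·sinh
numerator   = -0.0289 − (-0.1435)·1.353969 − (0.1987/3.2219)·0.912816 = 0.109100
denominator = 1 − 1.353969 = -0.353969
p = 0.109100 / -0.353969 = -0.3082

p = -0.3082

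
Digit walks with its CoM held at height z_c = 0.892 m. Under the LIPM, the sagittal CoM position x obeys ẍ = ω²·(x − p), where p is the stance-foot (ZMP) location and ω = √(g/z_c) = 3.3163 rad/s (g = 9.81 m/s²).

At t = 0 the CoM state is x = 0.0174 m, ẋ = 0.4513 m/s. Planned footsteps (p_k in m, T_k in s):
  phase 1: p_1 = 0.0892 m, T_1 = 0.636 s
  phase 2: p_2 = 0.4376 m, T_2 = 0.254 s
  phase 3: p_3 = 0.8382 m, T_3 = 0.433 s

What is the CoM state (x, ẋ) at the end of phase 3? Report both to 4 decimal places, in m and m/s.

phase 1: p=0.0892, T=0.636, ωT=2.109167, cosh=4.181355, sinh=4.060016; start (x,ẋ)=(0.017400, 0.451300) → end (x,ẋ)=(0.341488, 0.920314)
phase 2: p=0.4376, T=0.254, ωT=0.842340, cosh=1.376248, sinh=0.945546; start (x,ẋ)=(0.341488, 0.920314) → end (x,ẋ)=(0.567726, 0.965199)
phase 3: p=0.8382, T=0.433, ωT=1.435958, cosh=2.220779, sinh=1.982891; start (x,ẋ)=(0.567726, 0.965199) → end (x,ẋ)=(0.814652, 0.364894)

x = 0.8147, ẋ = 0.3649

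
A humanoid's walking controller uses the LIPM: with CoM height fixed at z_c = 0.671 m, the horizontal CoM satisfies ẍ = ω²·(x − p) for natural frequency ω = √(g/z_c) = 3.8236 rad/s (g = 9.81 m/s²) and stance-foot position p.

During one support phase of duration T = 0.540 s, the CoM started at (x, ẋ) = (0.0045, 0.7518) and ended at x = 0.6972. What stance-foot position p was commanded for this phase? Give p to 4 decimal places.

p = 0.0277

ωT = 3.8236·0.540 = 2.064744; cosh(ωT) = 4.005065, sinh(ωT) = 3.878214
x(T) = p + (x₀−p)·cosh(ωT) + (ẋ₀/ω)·sinh(ωT) ⇒ p·(1 − cosh) = x(T) − x₀·cosh − (ẋ₀/ω)·sinh
numerator   = 0.6972 − (0.0045)·4.005065 − (0.7518/3.8236)·3.878214 = -0.083361
denominator = 1 − 4.005065 = -3.005065
p = -0.083361 / -3.005065 = 0.0277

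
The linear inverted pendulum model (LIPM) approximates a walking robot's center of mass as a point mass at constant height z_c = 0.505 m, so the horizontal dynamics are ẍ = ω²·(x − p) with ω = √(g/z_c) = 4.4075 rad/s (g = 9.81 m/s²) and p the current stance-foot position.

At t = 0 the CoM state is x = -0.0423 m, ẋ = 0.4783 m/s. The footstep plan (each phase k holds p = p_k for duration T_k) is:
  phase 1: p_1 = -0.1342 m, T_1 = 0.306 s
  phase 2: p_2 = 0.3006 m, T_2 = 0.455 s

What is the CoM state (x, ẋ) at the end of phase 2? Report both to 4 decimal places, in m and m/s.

phase 1: p=-0.1342, T=0.306, ωT=1.348695, cosh=2.055987, sinh=1.796408; start (x,ẋ)=(-0.042300, 0.478300) → end (x,ẋ)=(0.249691, 1.711012)
phase 2: p=0.3006, T=0.455, ωT=2.005412, cosh=3.781881, sinh=3.647277; start (x,ẋ)=(0.249691, 1.711012) → end (x,ẋ)=(1.523957, 5.652458)

x = 1.5240, ẋ = 5.6525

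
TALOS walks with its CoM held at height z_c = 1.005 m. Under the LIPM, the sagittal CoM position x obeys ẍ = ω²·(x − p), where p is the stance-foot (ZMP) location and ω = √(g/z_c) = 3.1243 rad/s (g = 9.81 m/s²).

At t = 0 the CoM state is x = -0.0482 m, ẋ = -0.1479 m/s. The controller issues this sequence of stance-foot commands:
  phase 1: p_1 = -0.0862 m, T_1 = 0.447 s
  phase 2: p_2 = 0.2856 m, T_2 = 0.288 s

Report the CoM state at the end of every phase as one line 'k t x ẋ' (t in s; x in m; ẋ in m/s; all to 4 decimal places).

phase 1: p=-0.0862, T=0.447, ωT=1.396562, cosh=2.144364, sinh=1.896918; start (x,ẋ)=(-0.048200, -0.147900) → end (x,ẋ)=(-0.094512, -0.091943)
phase 2: p=0.2856, T=0.288, ωT=0.899798, cosh=1.432879, sinh=1.026228; start (x,ẋ)=(-0.094512, -0.091943) → end (x,ẋ)=(-0.289254, -1.350474)

1 0.4470 -0.0945 -0.0919
2 0.7350 -0.2893 -1.3505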